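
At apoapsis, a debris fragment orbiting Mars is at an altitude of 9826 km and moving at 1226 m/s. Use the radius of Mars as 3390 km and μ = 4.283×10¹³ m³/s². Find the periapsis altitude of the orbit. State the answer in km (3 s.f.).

periapsis altitude ≈ 600 km

r_a = 3390 + 9826 = 13216 km = 1.322×10⁷ m.
Specific energy ε = v²/2 − μ/r = -2.489×10⁶ J/kg, so a = −μ/(2ε) = 8.603×10⁶ m.
The apsides satisfy r_p + r_a = 2a, so the periapsis radius is 2a − r_a = 3.990×10⁶ m = 3990.1 km.
Periapsis altitude = 3990.1 − 3390 = 600.12 km.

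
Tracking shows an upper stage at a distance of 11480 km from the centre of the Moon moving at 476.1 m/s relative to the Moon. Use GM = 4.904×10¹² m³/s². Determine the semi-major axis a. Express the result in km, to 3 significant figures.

r = 1.148×10⁷ m.
Vis-viva rearranged: 1/a = 2/r − v²/μ = 1.742×10⁻⁷ − 4.622×10⁻⁸ = 1.280×10⁻⁷ m⁻¹.
a = 7.813×10⁶ m = 7812.8 km.

a ≈ 7810 km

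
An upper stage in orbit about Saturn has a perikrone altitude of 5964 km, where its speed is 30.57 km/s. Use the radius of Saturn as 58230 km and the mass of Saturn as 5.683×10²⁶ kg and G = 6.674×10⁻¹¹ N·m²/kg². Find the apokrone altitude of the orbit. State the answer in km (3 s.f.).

apokrone altitude ≈ 1.84×10⁵ km

μ = GM = 6.674×10⁻¹¹ × 5.683×10²⁶ = 3.793×10¹⁶ m³/s².
r_p = 58230 + 5964 = 64194 km = 6.419×10⁷ m.
Specific energy ε = v²/2 − μ/r = -1.236×10⁸ J/kg, so a = −μ/(2ε) = 1.535×10⁸ m.
The apsides satisfy r_p + r_a = 2a, so the apokrone radius is 2a − r_p = 2.427×10⁸ m = 2.4273×10⁵ km.
Apokrone altitude = 2.4273×10⁵ − 58230 = 1.8450×10⁵ km.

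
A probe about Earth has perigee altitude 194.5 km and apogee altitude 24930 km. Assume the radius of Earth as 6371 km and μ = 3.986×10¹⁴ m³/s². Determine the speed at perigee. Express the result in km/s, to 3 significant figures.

r_p = 6371 + 194.5 = 6565.5 km = 6.5655×10⁶ m.
r_a = 6371 + 24930 = 31301 km = 3.1301×10⁷ m.
Semi-major axis a = (r_p + r_a)/2 = 18933 km = 1.893×10⁷ m.
Vis-viva: v² = μ(2/r − 1/a) = 3.986×10¹⁴ × (3.046×10⁻⁷ − 5.282×10⁻⁸) = 1.004×10⁸ m²/s².
v = 10020 m/s = 10.02 km/s.

v ≈ 10.0 km/s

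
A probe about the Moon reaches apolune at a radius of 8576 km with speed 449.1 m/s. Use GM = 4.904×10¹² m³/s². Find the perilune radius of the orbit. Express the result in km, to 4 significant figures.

perilune radius ≈ 1836 km

r_a = 8.576×10⁶ m.
Specific energy ε = v²/2 − μ/r = -4.710×10⁵ J/kg, so a = −μ/(2ε) = 5.206×10⁶ m.
The apsides satisfy r_p + r_a = 2a, so the perilune radius is 2a − r_a = 1.836×10⁶ m = 1836.3 km.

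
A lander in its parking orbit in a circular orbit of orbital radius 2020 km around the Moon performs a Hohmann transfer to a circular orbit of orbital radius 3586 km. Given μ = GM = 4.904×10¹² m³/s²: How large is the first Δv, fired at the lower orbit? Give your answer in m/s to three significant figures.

r₁ = 2020 km = 2.020×10⁶ m.
r₂ = 3586 km = 3.586×10⁶ m.
Transfer ellipse a_t = (r₁ + r₂)/2 = 2.803×10⁶ m.
At r₁: circular v_c1 = √(μ/r₁) = 1558 m/s; transfer-perilune v_p = √[μ(2/r₁ − 1/a_t)] = 1762 m/s.
Δv₁ = v_p − v_c1 = 204.2 m/s.

Δv ≈ 204 m/s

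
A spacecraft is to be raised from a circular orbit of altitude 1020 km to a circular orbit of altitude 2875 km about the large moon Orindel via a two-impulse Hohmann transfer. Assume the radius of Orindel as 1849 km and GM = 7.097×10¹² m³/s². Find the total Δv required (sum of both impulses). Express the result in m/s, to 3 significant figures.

Δv_total ≈ 342 m/s

r₁ = 1849 + 1020 = 2869.0 km = 2.8690×10⁶ m.
r₂ = 1849 + 2875 = 4724.0 km = 4.7240×10⁶ m.
Transfer ellipse a_t = (r₁ + r₂)/2 = 3.796×10⁶ m.
At r₁: circular v_c1 = √(μ/r₁) = 1573 m/s; transfer-periapsis v_p = √[μ(2/r₁ − 1/a_t)] = 1754 m/s.
Δv₁ = v_p − v_c1 = 181.6 m/s.
At r₂: circular v_c2 = √(μ/r₂) = 1226 m/s; transfer-apoapsis v_a = √[μ(2/r₂ − 1/a_t)] = 1066 m/s.
Δv₂ = v_c2 − v_a = 160.2 m/s.
Total Δv = Δv₁ + Δv₂ = 341.8 m/s.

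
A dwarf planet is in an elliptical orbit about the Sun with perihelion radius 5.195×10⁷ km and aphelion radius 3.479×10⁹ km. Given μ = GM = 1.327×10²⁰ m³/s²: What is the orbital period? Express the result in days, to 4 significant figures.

T ≈ 14810 days

Semi-major axis a = (r_p + r_a)/2 = (5.1950×10⁷ + 3.4790×10⁹)/2 = 1.7655×10⁹ km = 1.765×10¹² m.
By Kepler's third law T = 2π√(a³/μ) = 2π × 2.036×10⁸ = 1.279×10⁹ s.
= 14810 days.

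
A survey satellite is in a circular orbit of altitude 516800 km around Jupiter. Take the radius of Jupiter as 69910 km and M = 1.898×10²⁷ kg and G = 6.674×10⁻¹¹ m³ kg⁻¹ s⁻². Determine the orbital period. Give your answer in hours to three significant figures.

T ≈ 69.7 hours

μ = GM = 6.674×10⁻¹¹ × 1.898×10²⁷ = 1.267×10¹⁷ m³/s².
r = 69910 + 516800 = 586710 km = 5.8671×10⁸ m.
Kepler's third law: T = 2π√(r³/μ) = 2π√((5.867×10⁸)³ / 1.267×10¹⁷).
r³/μ = 1.594×10⁹ s², so T = 2π × 3.993×10⁴ = 2.509×10⁵ s.
Converting: 2.509×10⁵ s ÷ 3600 = 69.69 hours.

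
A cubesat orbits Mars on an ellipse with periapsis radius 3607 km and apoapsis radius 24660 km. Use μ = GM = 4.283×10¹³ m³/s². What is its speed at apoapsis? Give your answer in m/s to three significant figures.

Semi-major axis a = (r_p + r_a)/2 = 14134 km = 1.413×10⁷ m.
Vis-viva: v² = μ(2/r − 1/a) = 4.283×10¹³ × (8.110×10⁻⁸ − 7.075×10⁻⁸) = 4.433×10⁵ m²/s².
v = 665.8 m/s.

v ≈ 666 m/s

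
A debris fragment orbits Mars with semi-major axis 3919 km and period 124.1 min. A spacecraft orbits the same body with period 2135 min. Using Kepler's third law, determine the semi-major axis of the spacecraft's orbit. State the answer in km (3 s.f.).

Kepler's third law: a³ ∝ T², so a₂ = a₁ (T₂/T₁)^(2/3).
T₂/T₁ = 17.20, (T₂/T₁)^(2/3) = 6.664.
a₂ = 3919 × 6.664 = 26120 km.

a₂ ≈ 26100 km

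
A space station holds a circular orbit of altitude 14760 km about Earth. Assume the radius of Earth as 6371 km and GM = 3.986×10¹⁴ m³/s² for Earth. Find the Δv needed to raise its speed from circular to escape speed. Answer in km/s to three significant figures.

Δv ≈ 1.80 km/s

r = 6371 + 14760 = 21131 km = 2.1131×10⁷ m.
Circular speed v_c = √(μ/r) = 4343 m/s.
Escape speed v_esc = √(2μ/r) = √2 × v_c = 6142 m/s.
Δv = v_esc − v_c = 1799 m/s = 1.799 km/s.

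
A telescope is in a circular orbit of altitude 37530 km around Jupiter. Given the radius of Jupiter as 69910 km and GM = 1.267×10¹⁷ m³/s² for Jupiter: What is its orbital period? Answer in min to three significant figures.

r = 69910 + 37530 = 107440 km = 1.0744×10⁸ m.
Kepler's third law: T = 2π√(r³/μ) = 2π√((1.074×10⁸)³ / 1.267×10¹⁷).
r³/μ = 9.789×10⁶ s², so T = 2π × 3.129×10³ = 1.966×10⁴ s.
Converting: 1.966×10⁴ s ÷ 60.00 = 327.6 min.

T ≈ 328 min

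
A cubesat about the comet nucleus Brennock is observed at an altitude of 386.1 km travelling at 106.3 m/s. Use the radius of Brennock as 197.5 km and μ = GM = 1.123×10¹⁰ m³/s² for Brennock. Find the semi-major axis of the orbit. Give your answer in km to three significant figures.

r = 197.5 + 386.1 = 583.60 km = 5.836×10⁵ m.
Specific orbital energy ε = v²/2 − μ/r = (106.3)²/2 − 1.123×10¹⁰/5.836×10⁵ = -1.359×10⁴ J/kg.
Since ε = −μ/(2a), a = −μ/(2ε) = 4.131×10⁵ m = 413.09 km.

a ≈ 413 km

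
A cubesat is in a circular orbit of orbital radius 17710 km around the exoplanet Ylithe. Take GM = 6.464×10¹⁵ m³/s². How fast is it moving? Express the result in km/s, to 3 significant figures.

r = 17710 km = 1.771×10⁷ m.
For a circular orbit v = √(μ/r) = √(6.464×10¹⁵ / 1.771×10⁷) = √(3.650×10⁸) = 19100 m/s.
That is 19.10 km/s.

v ≈ 19.1 km/s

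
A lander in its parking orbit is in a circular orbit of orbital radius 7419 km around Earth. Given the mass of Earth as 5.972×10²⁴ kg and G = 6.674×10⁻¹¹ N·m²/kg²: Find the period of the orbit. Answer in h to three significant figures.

T ≈ 1.77 h

μ = GM = 6.674×10⁻¹¹ × 5.972×10²⁴ = 3.986×10¹⁴ m³/s².
r = 7419 km = 7.419×10⁶ m.
Kepler's third law: T = 2π√(r³/μ) = 2π√((7.419×10⁶)³ / 3.986×10¹⁴).
r³/μ = 1.025×10⁶ s², so T = 2π × 1.012×10³ = 6.360×10³ s.
Converting: 6.360×10³ s ÷ 3600 = 1.767 h.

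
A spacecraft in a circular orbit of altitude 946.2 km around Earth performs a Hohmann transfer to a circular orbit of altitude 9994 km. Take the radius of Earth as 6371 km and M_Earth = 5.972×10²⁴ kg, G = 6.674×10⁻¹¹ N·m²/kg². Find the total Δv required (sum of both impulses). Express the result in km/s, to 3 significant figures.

μ = GM = 6.674×10⁻¹¹ × 5.972×10²⁴ = 3.986×10¹⁴ m³/s².
r₁ = 6371 + 946.2 = 7317.2 km = 7.3172×10⁶ m.
r₂ = 6371 + 9994 = 16365 km = 1.6365×10⁷ m.
Transfer ellipse a_t = (r₁ + r₂)/2 = 1.184×10⁷ m.
At r₁: circular v_c1 = √(μ/r₁) = 7380 m/s; transfer-perigee v_p = √[μ(2/r₁ − 1/a_t)] = 8676 m/s.
Δv₁ = v_p − v_c1 = 1296 m/s.
At r₂: circular v_c2 = √(μ/r₂) = 4935 m/s; transfer-apogee v_a = √[μ(2/r₂ − 1/a_t)] = 3879 m/s.
Δv₂ = v_c2 − v_a = 1056 m/s.
Total Δv = Δv₁ + Δv₂ = 2352 m/s = 2.352 km/s.

Δv_total ≈ 2.35 km/s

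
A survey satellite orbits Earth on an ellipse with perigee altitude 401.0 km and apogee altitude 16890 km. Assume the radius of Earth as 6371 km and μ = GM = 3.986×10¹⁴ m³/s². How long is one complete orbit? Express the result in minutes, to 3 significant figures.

T ≈ 305 minutes

r_p = 6371 + 401.0 = 6772.0 km = 6.7720×10⁶ m.
r_a = 6371 + 16890 = 23261 km = 2.3261×10⁷ m.
Semi-major axis a = (r_p + r_a)/2 = (6772.0 + 23261)/2 = 15016 km = 1.502×10⁷ m.
By Kepler's third law T = 2π√(a³/μ) = 2π × 2.915×10³ = 1.831×10⁴ s.
= 305.2 minutes.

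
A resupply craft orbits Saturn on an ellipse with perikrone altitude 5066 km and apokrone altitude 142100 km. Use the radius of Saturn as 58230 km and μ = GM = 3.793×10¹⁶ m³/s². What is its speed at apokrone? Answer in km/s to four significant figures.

r_p = 58230 + 5066 = 63296 km = 6.3296×10⁷ m.
r_a = 58230 + 142100 = 200330 km = 2.0033×10⁸ m.
Semi-major axis a = (r_p + r_a)/2 = 1.3181×10⁵ km = 1.318×10⁸ m.
Vis-viva: v² = μ(2/r − 1/a) = 3.793×10¹⁶ × (9.984×10⁻⁹ − 7.587×10⁻⁹) = 9.092×10⁷ m²/s².
v = 9535 m/s = 9.535 km/s.

v ≈ 9.535 km/s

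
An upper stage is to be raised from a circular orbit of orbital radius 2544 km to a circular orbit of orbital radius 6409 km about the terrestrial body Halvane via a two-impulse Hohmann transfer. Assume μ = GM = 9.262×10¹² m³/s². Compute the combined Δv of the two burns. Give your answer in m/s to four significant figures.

r₁ = 2544 km = 2.544×10⁶ m.
r₂ = 6409 km = 6.409×10⁶ m.
Transfer ellipse a_t = (r₁ + r₂)/2 = 4.476×10⁶ m.
At r₁: circular v_c1 = √(μ/r₁) = 1908 m/s; transfer-periapsis v_p = √[μ(2/r₁ − 1/a_t)] = 2283 m/s.
Δv₁ = v_p − v_c1 = 375.0 m/s.
At r₂: circular v_c2 = √(μ/r₂) = 1202 m/s; transfer-apoapsis v_a = √[μ(2/r₂ − 1/a_t)] = 906.2 m/s.
Δv₂ = v_c2 − v_a = 295.9 m/s.
Total Δv = Δv₁ + Δv₂ = 670.9 m/s.

Δv_total ≈ 670.9 m/s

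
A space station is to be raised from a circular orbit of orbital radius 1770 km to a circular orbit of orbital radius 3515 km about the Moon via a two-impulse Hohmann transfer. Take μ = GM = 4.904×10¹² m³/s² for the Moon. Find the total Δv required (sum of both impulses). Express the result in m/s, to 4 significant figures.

r₁ = 1770 km = 1.770×10⁶ m.
r₂ = 3515 km = 3.515×10⁶ m.
Transfer ellipse a_t = (r₁ + r₂)/2 = 2.642×10⁶ m.
At r₁: circular v_c1 = √(μ/r₁) = 1665 m/s; transfer-perilune v_p = √[μ(2/r₁ − 1/a_t)] = 1920 m/s.
Δv₁ = v_p − v_c1 = 255.2 m/s.
At r₂: circular v_c2 = √(μ/r₂) = 1181 m/s; transfer-apolune v_a = √[μ(2/r₂ − 1/a_t)] = 966.7 m/s.
Δv₂ = v_c2 − v_a = 214.5 m/s.
Total Δv = Δv₁ + Δv₂ = 469.7 m/s.

Δv_total ≈ 469.7 m/s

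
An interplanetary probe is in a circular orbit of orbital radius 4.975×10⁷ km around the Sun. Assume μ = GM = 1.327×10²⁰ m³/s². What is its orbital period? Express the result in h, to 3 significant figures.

T ≈ 1680 h

r = 4.975×10⁷ km = 4.975×10¹⁰ m.
Kepler's third law: T = 2π√(r³/μ) = 2π√((4.975×10¹⁰)³ / 1.327×10²⁰).
r³/μ = 9.279×10¹¹ s², so T = 2π × 9.633×10⁵ = 6.052×10⁶ s.
Converting: 6.052×10⁶ s ÷ 3600 = 1681 h.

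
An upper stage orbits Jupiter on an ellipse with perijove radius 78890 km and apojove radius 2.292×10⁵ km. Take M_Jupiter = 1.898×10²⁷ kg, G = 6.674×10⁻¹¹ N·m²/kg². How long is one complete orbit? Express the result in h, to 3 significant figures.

μ = GM = 6.674×10⁻¹¹ × 1.898×10²⁷ = 1.267×10¹⁷ m³/s².
Semi-major axis a = (r_p + r_a)/2 = (78890 + 2.2920×10⁵)/2 = 1.5404×10⁵ km = 1.540×10⁸ m.
By Kepler's third law T = 2π√(a³/μ) = 2π × 5.372×10³ = 3.375×10⁴ s.
= 9.376 h.

T ≈ 9.38 h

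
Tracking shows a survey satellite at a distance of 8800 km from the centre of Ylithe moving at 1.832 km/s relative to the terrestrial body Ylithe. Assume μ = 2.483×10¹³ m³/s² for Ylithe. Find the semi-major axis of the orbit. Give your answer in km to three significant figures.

a ≈ 10900 km

r = 8.800×10⁶ m.
Specific orbital energy ε = v²/2 − μ/r = (1832)²/2 − 2.483×10¹³/8.800×10⁶ = -1.143×10⁶ J/kg.
Since ε = −μ/(2a), a = −μ/(2ε) = 1.086×10⁷ m = 10857 km.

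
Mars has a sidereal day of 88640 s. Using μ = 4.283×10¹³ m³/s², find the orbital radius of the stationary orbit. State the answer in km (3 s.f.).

r_sync ≈ 20400 km

A synchronous orbit has period T, so by Kepler's third law a = (μT²/4π²)^(1/3).
μT²/4π² = 4.283×10¹³ × (8.864×10⁴)² / 39.48 = 8.524×10²¹ m³.
a = 2.043×10⁷ m = 20428 km.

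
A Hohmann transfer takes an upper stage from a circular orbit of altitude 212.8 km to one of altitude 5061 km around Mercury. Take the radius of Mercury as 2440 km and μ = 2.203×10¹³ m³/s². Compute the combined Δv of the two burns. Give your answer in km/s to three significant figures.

Δv_total ≈ 1.10 km/s

r₁ = 2440 + 212.8 = 2652.8 km = 2.6528×10⁶ m.
r₂ = 2440 + 5061 = 7501.0 km = 7.5010×10⁶ m.
Transfer ellipse a_t = (r₁ + r₂)/2 = 5.077×10⁶ m.
At r₁: circular v_c1 = √(μ/r₁) = 2882 m/s; transfer-periherm v_p = √[μ(2/r₁ − 1/a_t)] = 3503 m/s.
Δv₁ = v_p − v_c1 = 621.1 m/s.
At r₂: circular v_c2 = √(μ/r₂) = 1714 m/s; transfer-apoherm v_a = √[μ(2/r₂ − 1/a_t)] = 1239 m/s.
Δv₂ = v_c2 − v_a = 475.0 m/s.
Total Δv = Δv₁ + Δv₂ = 1096 m/s = 1.096 km/s.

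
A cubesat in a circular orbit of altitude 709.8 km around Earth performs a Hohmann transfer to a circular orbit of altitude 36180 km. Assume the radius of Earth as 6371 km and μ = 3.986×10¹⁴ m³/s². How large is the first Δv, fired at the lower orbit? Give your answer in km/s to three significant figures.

r₁ = 6371 + 709.8 = 7080.8 km = 7.0808×10⁶ m.
r₂ = 6371 + 36180 = 42551 km = 4.2551×10⁷ m.
Transfer ellipse a_t = (r₁ + r₂)/2 = 2.482×10⁷ m.
At r₁: circular v_c1 = √(μ/r₁) = 7503 m/s; transfer-perigee v_p = √[μ(2/r₁ − 1/a_t)] = 9825 m/s.
Δv₁ = v_p − v_c1 = 2322 m/s.
= 2.322 km/s.

Δv ≈ 2.32 km/s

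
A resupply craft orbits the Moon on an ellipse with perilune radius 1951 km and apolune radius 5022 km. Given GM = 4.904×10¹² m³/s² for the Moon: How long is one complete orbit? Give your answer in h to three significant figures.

T ≈ 5.13 h

Semi-major axis a = (r_p + r_a)/2 = (1951.0 + 5022.0)/2 = 3486.5 km = 3.486×10⁶ m.
By Kepler's third law T = 2π√(a³/μ) = 2π × 2.940×10³ = 1.847×10⁴ s.
= 5.131 h.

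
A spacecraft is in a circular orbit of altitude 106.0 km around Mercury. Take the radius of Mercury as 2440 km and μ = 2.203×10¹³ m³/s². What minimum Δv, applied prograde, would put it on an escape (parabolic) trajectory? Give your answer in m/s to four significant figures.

Δv ≈ 1218 m/s

r = 2440 + 106.0 = 2546.0 km = 2.5460×10⁶ m.
Circular speed v_c = √(μ/r) = 2942 m/s.
Escape speed v_esc = √(2μ/r) = √2 × v_c = 4160 m/s.
Δv = v_esc − v_c = 1218 m/s.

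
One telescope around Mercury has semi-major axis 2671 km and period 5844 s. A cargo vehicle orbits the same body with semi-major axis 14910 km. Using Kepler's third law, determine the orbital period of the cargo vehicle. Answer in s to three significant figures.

T₂ ≈ 77100 s

Kepler's third law: T² ∝ a³, so T₂ = T₁ (a₂/a₁)^(3/2).
a₂/a₁ = 5.582, (a₂/a₁)^(3/2) = 13.19.
T₂ = 5844 × 13.19 = 77080 s.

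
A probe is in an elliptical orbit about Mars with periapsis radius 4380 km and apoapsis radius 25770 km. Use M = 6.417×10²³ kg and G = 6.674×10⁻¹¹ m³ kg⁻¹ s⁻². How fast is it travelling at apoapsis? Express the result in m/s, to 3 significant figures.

v ≈ 695 m/s

μ = GM = 6.674×10⁻¹¹ × 6.417×10²³ = 4.283×10¹³ m³/s².
Semi-major axis a = (r_p + r_a)/2 = 15075 km = 1.508×10⁷ m.
Vis-viva: v² = μ(2/r − 1/a) = 4.283×10¹³ × (7.761×10⁻⁸ − 6.633×10⁻⁸) = 4.829×10⁵ m²/s².
v = 694.9 m/s.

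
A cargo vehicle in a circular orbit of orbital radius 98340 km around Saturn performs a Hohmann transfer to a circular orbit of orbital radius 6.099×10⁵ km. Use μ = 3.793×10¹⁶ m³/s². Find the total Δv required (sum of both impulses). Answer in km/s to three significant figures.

r₁ = 98340 km = 9.834×10⁷ m.
r₂ = 6.099×10⁵ km = 6.099×10⁸ m.
Transfer ellipse a_t = (r₁ + r₂)/2 = 3.541×10⁸ m.
At r₁: circular v_c1 = √(μ/r₁) = 19640 m/s; transfer-perikrone v_p = √[μ(2/r₁ − 1/a_t)] = 25770 m/s.
Δv₁ = v_p − v_c1 = 6135 m/s.
At r₂: circular v_c2 = √(μ/r₂) = 7886 m/s; transfer-apokrone v_a = √[μ(2/r₂ − 1/a_t)] = 4156 m/s.
Δv₂ = v_c2 − v_a = 3730 m/s.
Total Δv = Δv₁ + Δv₂ = 9865 m/s = 9.865 km/s.

Δv_total ≈ 9.86 km/s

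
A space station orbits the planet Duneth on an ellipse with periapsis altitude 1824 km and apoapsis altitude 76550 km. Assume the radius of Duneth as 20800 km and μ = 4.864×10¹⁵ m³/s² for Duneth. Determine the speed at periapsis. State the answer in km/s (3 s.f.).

r_p = 20800 + 1824 = 22624 km = 2.2624×10⁷ m.
r_a = 20800 + 76550 = 97350 km = 9.7350×10⁷ m.
Semi-major axis a = (r_p + r_a)/2 = 59987 km = 5.999×10⁷ m.
Vis-viva: v² = μ(2/r − 1/a) = 4.864×10¹⁵ × (8.840×10⁻⁸ − 1.667×10⁻⁸) = 3.489×10⁸ m²/s².
v = 18680 m/s = 18.68 km/s.

v ≈ 18.7 km/s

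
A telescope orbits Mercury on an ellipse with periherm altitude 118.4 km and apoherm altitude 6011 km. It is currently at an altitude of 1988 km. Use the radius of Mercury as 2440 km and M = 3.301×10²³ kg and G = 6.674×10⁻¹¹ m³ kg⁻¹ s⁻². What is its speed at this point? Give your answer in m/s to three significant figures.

v ≈ 2440 m/s

μ = GM = 6.674×10⁻¹¹ × 3.301×10²³ = 2.203×10¹³ m³/s².
r_p = 2440 + 118.4 = 2558.4 km = 2.5584×10⁶ m.
r_a = 2440 + 6011 = 8451.0 km = 8.4510×10⁶ m.
r = 2440 + 1988 = 4428.0 km = 4.428×10⁶ m.
Semi-major axis a = (r_p + r_a)/2 = 5504.7 km = 5.505×10⁶ m.
Vis-viva: v² = μ(2/r − 1/a) = 2.203×10¹³ × (4.517×10⁻⁷ − 1.817×10⁻⁷) = 5.949×10⁶ m²/s².
v = 2439 m/s.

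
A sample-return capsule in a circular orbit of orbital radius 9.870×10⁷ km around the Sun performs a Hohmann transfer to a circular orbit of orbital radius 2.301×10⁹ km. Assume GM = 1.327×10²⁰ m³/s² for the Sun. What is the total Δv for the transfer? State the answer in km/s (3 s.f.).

Δv_total ≈ 19.5 km/s

r₁ = 9.870×10⁷ km = 9.870×10¹⁰ m.
r₂ = 2.301×10⁹ km = 2.301×10¹² m.
Transfer ellipse a_t = (r₁ + r₂)/2 = 1.200×10¹² m.
At r₁: circular v_c1 = √(μ/r₁) = 36670 m/s; transfer-perihelion v_p = √[μ(2/r₁ − 1/a_t)] = 50780 m/s.
Δv₁ = v_p − v_c1 = 14110 m/s.
At r₂: circular v_c2 = √(μ/r₂) = 7594 m/s; transfer-aphelion v_a = √[μ(2/r₂ − 1/a_t)] = 2178 m/s.
Δv₂ = v_c2 − v_a = 5416 m/s.
Total Δv = Δv₁ + Δv₂ = 19530 m/s = 19.53 km/s.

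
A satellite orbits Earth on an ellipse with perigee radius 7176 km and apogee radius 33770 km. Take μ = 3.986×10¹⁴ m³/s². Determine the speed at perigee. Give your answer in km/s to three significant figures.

Semi-major axis a = (r_p + r_a)/2 = 20473 km = 2.047×10⁷ m.
Vis-viva: v² = μ(2/r − 1/a) = 3.986×10¹⁴ × (2.787×10⁻⁷ − 4.884×10⁻⁸) = 9.162×10⁷ m²/s².
v = 9572 m/s = 9.572 km/s.

v ≈ 9.57 km/s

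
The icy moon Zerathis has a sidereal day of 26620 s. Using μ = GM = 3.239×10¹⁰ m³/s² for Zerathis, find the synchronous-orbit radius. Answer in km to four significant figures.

A synchronous orbit has period T, so by Kepler's third law a = (μT²/4π²)^(1/3).
μT²/4π² = 3.239×10¹⁰ × (2.662×10⁴)² / 39.48 = 5.814×10¹⁷ m³.
a = 8.346×10⁵ m = 834.62 km.

r_sync ≈ 834.6 km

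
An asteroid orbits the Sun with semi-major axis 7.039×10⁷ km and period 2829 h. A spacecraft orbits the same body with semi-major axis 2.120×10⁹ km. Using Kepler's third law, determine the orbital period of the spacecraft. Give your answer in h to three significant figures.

T₂ ≈ 4.68×10⁵ h

Kepler's third law: T² ∝ a³, so T₂ = T₁ (a₂/a₁)^(3/2).
a₂/a₁ = 30.12, (a₂/a₁)^(3/2) = 165.3.
T₂ = 2829 × 165.3 = 4.676×10⁵ h.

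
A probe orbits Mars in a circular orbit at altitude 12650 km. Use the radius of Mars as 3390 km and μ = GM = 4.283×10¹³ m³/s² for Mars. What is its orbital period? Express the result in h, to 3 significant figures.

T ≈ 17.1 h

r = 3390 + 12650 = 16040 km = 1.6040×10⁷ m.
Kepler's third law: T = 2π√(r³/μ) = 2π√((1.604×10⁷)³ / 4.283×10¹³).
r³/μ = 9.635×10⁷ s², so T = 2π × 9.816×10³ = 6.168×10⁴ s.
Converting: 6.168×10⁴ s ÷ 3600 = 17.13 h.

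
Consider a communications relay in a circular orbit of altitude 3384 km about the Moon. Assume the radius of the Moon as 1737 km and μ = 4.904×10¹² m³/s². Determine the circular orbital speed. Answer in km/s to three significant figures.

r = 1737 + 3384 = 5121.0 km = 5.1210×10⁶ m.
For a circular orbit v = √(μ/r) = √(4.904×10¹² / 5.121×10⁶) = √(9.576×10⁵) = 978.6 m/s.
That is 0.9786 km/s.

v ≈ 0.979 km/s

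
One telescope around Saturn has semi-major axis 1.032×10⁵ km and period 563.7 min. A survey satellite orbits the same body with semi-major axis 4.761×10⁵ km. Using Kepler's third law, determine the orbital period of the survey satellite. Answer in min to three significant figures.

T₂ ≈ 5590 min

Kepler's third law: T² ∝ a³, so T₂ = T₁ (a₂/a₁)^(3/2).
a₂/a₁ = 4.613, (a₂/a₁)^(3/2) = 9.909.
T₂ = 563.7 × 9.909 = 5586 min.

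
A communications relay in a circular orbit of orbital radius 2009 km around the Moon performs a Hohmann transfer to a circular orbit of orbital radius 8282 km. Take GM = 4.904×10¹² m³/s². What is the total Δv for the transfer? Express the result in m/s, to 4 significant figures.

Δv_total ≈ 708.5 m/s

r₁ = 2009 km = 2.009×10⁶ m.
r₂ = 8282 km = 8.282×10⁶ m.
Transfer ellipse a_t = (r₁ + r₂)/2 = 5.146×10⁶ m.
At r₁: circular v_c1 = √(μ/r₁) = 1562 m/s; transfer-perilune v_p = √[μ(2/r₁ − 1/a_t)] = 1982 m/s.
Δv₁ = v_p − v_c1 = 419.8 m/s.
At r₂: circular v_c2 = √(μ/r₂) = 769.5 m/s; transfer-apolune v_a = √[μ(2/r₂ − 1/a_t)] = 480.8 m/s.
Δv₂ = v_c2 − v_a = 288.7 m/s.
Total Δv = Δv₁ + Δv₂ = 708.5 m/s.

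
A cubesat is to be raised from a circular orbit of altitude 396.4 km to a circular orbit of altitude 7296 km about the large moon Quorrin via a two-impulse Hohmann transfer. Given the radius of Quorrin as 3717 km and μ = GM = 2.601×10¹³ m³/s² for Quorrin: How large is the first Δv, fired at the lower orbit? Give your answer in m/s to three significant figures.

r₁ = 3717 + 396.4 = 4113.4 km = 4.1134×10⁶ m.
r₂ = 3717 + 7296 = 11013 km = 1.1013×10⁷ m.
Transfer ellipse a_t = (r₁ + r₂)/2 = 7.563×10⁶ m.
At r₁: circular v_c1 = √(μ/r₁) = 2515 m/s; transfer-periapsis v_p = √[μ(2/r₁ − 1/a_t)] = 3034 m/s.
Δv₁ = v_p − v_c1 = 519.8 m/s.

Δv ≈ 520 m/s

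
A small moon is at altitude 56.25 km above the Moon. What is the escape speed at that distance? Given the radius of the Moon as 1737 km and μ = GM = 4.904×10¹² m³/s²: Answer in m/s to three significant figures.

r = 1737 + 56.25 = 1793.2 km = 1.7932×10⁶ m.
Escape speed v_esc = √(2μ/r) = √(2 × 4.904×10¹² / 1.793×10⁶) = √(5.469×10⁶) = 2339 m/s.

v_esc ≈ 2340 m/s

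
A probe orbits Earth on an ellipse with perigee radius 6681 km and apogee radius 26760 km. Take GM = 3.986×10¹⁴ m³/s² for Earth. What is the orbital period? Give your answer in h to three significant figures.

T ≈ 5.98 h

Semi-major axis a = (r_p + r_a)/2 = (6681.0 + 26760)/2 = 16720 km = 1.672×10⁷ m.
By Kepler's third law T = 2π√(a³/μ) = 2π × 3.425×10³ = 2.152×10⁴ s.
= 5.977 h.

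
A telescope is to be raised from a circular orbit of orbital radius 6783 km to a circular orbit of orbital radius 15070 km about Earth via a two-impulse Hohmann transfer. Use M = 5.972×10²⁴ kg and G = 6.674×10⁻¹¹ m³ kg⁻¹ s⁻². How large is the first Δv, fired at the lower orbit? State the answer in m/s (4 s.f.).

Δv ≈ 1337 m/s

μ = GM = 6.674×10⁻¹¹ × 5.972×10²⁴ = 3.986×10¹⁴ m³/s².
r₁ = 6783 km = 6.783×10⁶ m.
r₂ = 15070 km = 1.507×10⁷ m.
Transfer ellipse a_t = (r₁ + r₂)/2 = 1.093×10⁷ m.
At r₁: circular v_c1 = √(μ/r₁) = 7666 m/s; transfer-perigee v_p = √[μ(2/r₁ − 1/a_t)] = 9002 m/s.
Δv₁ = v_p − v_c1 = 1337 m/s.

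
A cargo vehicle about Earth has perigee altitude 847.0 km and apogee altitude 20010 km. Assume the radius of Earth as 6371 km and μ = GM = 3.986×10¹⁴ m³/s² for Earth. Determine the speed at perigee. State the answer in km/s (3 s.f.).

v ≈ 9.31 km/s

r_p = 6371 + 847.0 = 7218.0 km = 7.2180×10⁶ m.
r_a = 6371 + 20010 = 26381 km = 2.6381×10⁷ m.
Semi-major axis a = (r_p + r_a)/2 = 16800 km = 1.680×10⁷ m.
Vis-viva: v² = μ(2/r − 1/a) = 3.986×10¹⁴ × (2.771×10⁻⁷ − 5.953×10⁻⁸) = 8.672×10⁷ m²/s².
v = 9312 m/s = 9.312 km/s.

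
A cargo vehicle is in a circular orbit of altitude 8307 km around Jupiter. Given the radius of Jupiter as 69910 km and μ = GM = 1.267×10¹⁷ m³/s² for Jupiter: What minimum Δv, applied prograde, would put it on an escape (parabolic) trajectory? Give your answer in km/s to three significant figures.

Δv ≈ 16.7 km/s

r = 69910 + 8307 = 78217 km = 7.8217×10⁷ m.
Circular speed v_c = √(μ/r) = 40250 m/s.
Escape speed v_esc = √(2μ/r) = √2 × v_c = 56920 m/s.
Δv = v_esc − v_c = 16670 m/s = 16.67 km/s.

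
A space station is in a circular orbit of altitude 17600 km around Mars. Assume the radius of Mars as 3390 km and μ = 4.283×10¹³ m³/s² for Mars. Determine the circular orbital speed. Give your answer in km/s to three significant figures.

v ≈ 1.43 km/s

r = 3390 + 17600 = 20990 km = 2.0990×10⁷ m.
For a circular orbit v = √(μ/r) = √(4.283×10¹³ / 2.099×10⁷) = √(2.040×10⁶) = 1428 m/s.
That is 1.428 km/s.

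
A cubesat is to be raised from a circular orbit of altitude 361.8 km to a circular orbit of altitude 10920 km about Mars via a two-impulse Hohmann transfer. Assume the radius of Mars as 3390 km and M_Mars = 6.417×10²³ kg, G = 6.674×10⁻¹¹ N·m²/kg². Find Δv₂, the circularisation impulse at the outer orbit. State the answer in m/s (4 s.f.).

μ = GM = 6.674×10⁻¹¹ × 6.417×10²³ = 4.283×10¹³ m³/s².
r₁ = 3390 + 361.8 = 3751.8 km = 3.7518×10⁶ m.
r₂ = 3390 + 10920 = 14310 km = 1.4310×10⁷ m.
Transfer ellipse a_t = (r₁ + r₂)/2 = 9.031×10⁶ m.
At r₁: circular v_c1 = √(μ/r₁) = 3379 m/s; transfer-periapsis v_p = √[μ(2/r₁ − 1/a_t)] = 4253 m/s.
At r₂: circular v_c2 = √(μ/r₂) = 1730 m/s; transfer-apoapsis v_a = √[μ(2/r₂ − 1/a_t)] = 1115 m/s.
Δv₂ = v_c2 − v_a = 614.9 m/s.

Δv ≈ 614.9 m/s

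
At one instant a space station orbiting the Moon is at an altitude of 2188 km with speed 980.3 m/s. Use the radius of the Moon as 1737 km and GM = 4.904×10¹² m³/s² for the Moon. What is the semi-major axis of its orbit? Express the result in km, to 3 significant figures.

r = 1737 + 2188 = 3925.0 km = 3.925×10⁶ m.
Vis-viva rearranged: 1/a = 2/r − v²/μ = 5.096×10⁻⁷ − 1.960×10⁻⁷ = 3.136×10⁻⁷ m⁻¹.
a = 3.189×10⁶ m = 3188.8 km.

a ≈ 3190 km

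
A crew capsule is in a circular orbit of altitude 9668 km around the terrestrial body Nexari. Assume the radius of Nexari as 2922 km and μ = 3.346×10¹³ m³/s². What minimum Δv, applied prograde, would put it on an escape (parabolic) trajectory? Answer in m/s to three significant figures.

Δv ≈ 675 m/s

r = 2922 + 9668 = 12590 km = 1.2590×10⁷ m.
Circular speed v_c = √(μ/r) = 1630 m/s.
Escape speed v_esc = √(2μ/r) = √2 × v_c = 2305 m/s.
Δv = v_esc − v_c = 675.3 m/s.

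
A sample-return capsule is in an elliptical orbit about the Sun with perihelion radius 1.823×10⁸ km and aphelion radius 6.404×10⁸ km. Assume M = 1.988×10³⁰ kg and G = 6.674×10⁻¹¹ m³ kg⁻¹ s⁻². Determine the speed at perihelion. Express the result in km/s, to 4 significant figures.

μ = GM = 6.674×10⁻¹¹ × 1.988×10³⁰ = 1.327×10²⁰ m³/s².
Semi-major axis a = (r_p + r_a)/2 = 4.1135×10⁸ km = 4.114×10¹¹ m.
Vis-viva: v² = μ(2/r − 1/a) = 1.327×10²⁰ × (1.097×10⁻¹¹ − 2.431×10⁻¹²) = 1.133×10⁹ m²/s².
v = 33660 m/s = 33.66 km/s.

v ≈ 33.66 km/s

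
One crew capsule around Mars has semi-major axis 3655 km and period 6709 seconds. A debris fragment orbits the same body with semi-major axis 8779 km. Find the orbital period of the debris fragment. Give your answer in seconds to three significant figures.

T₂ ≈ 25000 seconds

Kepler's third law: T² ∝ a³, so T₂ = T₁ (a₂/a₁)^(3/2).
a₂/a₁ = 2.402, (a₂/a₁)^(3/2) = 3.723.
T₂ = 6709 × 3.723 = 24970 seconds.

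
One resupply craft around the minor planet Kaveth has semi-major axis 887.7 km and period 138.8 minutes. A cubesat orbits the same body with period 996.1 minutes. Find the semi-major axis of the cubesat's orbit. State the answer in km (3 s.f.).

a₂ ≈ 3300 km

Kepler's third law: a³ ∝ T², so a₂ = a₁ (T₂/T₁)^(2/3).
T₂/T₁ = 7.177, (T₂/T₁)^(2/3) = 3.721.
a₂ = 887.7 × 3.721 = 3303 km.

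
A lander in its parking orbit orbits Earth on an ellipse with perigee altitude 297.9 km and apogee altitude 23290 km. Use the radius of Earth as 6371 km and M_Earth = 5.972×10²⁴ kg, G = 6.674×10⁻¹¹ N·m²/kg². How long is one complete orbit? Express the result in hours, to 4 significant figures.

T ≈ 6.768 hours

μ = GM = 6.674×10⁻¹¹ × 5.972×10²⁴ = 3.986×10¹⁴ m³/s².
r_p = 6371 + 297.9 = 6668.9 km = 6.6689×10⁶ m.
r_a = 6371 + 23290 = 29661 km = 2.9661×10⁷ m.
Semi-major axis a = (r_p + r_a)/2 = (6668.9 + 29661)/2 = 18165 km = 1.816×10⁷ m.
By Kepler's third law T = 2π√(a³/μ) = 2π × 3.878×10³ = 2.437×10⁴ s.
= 6.768 hours.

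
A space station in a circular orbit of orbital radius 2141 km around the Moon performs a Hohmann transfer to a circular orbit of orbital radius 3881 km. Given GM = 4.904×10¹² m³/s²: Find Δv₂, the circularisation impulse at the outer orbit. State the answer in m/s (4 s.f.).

Δv ≈ 176.2 m/s

r₁ = 2141 km = 2.141×10⁶ m.
r₂ = 3881 km = 3.881×10⁶ m.
Transfer ellipse a_t = (r₁ + r₂)/2 = 3.011×10⁶ m.
At r₁: circular v_c1 = √(μ/r₁) = 1513 m/s; transfer-perilune v_p = √[μ(2/r₁ − 1/a_t)] = 1718 m/s.
At r₂: circular v_c2 = √(μ/r₂) = 1124 m/s; transfer-apolune v_a = √[μ(2/r₂ − 1/a_t)] = 947.9 m/s.
Δv₂ = v_c2 − v_a = 176.2 m/s.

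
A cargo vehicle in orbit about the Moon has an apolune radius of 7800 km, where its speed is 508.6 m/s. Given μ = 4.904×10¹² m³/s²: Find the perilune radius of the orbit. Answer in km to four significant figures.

perilune radius ≈ 2020 km

r_a = 7.800×10⁶ m.
Specific energy ε = v²/2 − μ/r = -4.994×10⁵ J/kg, so a = −μ/(2ε) = 4.910×10⁶ m.
The apsides satisfy r_p + r_a = 2a, so the perilune radius is 2a − r_a = 2.020×10⁶ m = 2020.2 km.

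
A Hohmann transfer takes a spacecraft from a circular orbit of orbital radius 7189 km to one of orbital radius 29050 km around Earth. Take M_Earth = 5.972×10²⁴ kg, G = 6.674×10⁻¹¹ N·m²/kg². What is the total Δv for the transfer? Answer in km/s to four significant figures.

μ = GM = 6.674×10⁻¹¹ × 5.972×10²⁴ = 3.986×10¹⁴ m³/s².
r₁ = 7189 km = 7.189×10⁶ m.
r₂ = 29050 km = 2.905×10⁷ m.
Transfer ellipse a_t = (r₁ + r₂)/2 = 1.812×10⁷ m.
At r₁: circular v_c1 = √(μ/r₁) = 7446 m/s; transfer-perigee v_p = √[μ(2/r₁ − 1/a_t)] = 9428 m/s.
Δv₁ = v_p − v_c1 = 1982 m/s.
At r₂: circular v_c2 = √(μ/r₂) = 3704 m/s; transfer-apogee v_a = √[μ(2/r₂ − 1/a_t)] = 2333 m/s.
Δv₂ = v_c2 − v_a = 1371 m/s.
Total Δv = Δv₁ + Δv₂ = 3353 m/s = 3.353 km/s.

Δv_total ≈ 3.353 km/s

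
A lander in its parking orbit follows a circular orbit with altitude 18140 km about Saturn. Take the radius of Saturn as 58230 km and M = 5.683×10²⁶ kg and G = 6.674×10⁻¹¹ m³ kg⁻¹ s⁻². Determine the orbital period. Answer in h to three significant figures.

T ≈ 5.98 h

μ = GM = 6.674×10⁻¹¹ × 5.683×10²⁶ = 3.793×10¹⁶ m³/s².
r = 58230 + 18140 = 76370 km = 7.6370×10⁷ m.
Kepler's third law: T = 2π√(r³/μ) = 2π√((7.637×10⁷)³ / 3.793×10¹⁶).
r³/μ = 1.174×10⁷ s², so T = 2π × 3.427×10³ = 2.153×10⁴ s.
Converting: 2.153×10⁴ s ÷ 3600 = 5.981 h.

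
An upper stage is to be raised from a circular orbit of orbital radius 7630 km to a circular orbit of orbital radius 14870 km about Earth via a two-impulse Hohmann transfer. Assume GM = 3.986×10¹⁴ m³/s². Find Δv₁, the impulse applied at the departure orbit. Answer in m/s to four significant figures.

r₁ = 7630 km = 7.630×10⁶ m.
r₂ = 14870 km = 1.487×10⁷ m.
Transfer ellipse a_t = (r₁ + r₂)/2 = 1.125×10⁷ m.
At r₁: circular v_c1 = √(μ/r₁) = 7228 m/s; transfer-perigee v_p = √[μ(2/r₁ − 1/a_t)] = 8310 m/s.
Δv₁ = v_p − v_c1 = 1082 m/s.

Δv ≈ 1082 m/s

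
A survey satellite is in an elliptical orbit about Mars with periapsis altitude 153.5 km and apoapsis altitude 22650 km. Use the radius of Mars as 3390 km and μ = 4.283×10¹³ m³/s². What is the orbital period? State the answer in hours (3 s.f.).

T ≈ 15.2 hours

r_p = 3390 + 153.5 = 3543.5 km = 3.5435×10⁶ m.
r_a = 3390 + 22650 = 26040 km = 2.6040×10⁷ m.
Semi-major axis a = (r_p + r_a)/2 = (3543.5 + 26040)/2 = 14792 km = 1.479×10⁷ m.
By Kepler's third law T = 2π√(a³/μ) = 2π × 8.693×10³ = 5.462×10⁴ s.
= 15.17 hours.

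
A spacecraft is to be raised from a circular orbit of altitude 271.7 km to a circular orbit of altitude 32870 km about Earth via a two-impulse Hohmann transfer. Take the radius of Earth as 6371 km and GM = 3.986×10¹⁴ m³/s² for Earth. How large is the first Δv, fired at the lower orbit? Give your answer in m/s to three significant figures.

Δv ≈ 2380 m/s

r₁ = 6371 + 271.7 = 6642.7 km = 6.6427×10⁶ m.
r₂ = 6371 + 32870 = 39241 km = 3.9241×10⁷ m.
Transfer ellipse a_t = (r₁ + r₂)/2 = 2.294×10⁷ m.
At r₁: circular v_c1 = √(μ/r₁) = 7746 m/s; transfer-perigee v_p = √[μ(2/r₁ − 1/a_t)] = 10130 m/s.
Δv₁ = v_p − v_c1 = 2385 m/s.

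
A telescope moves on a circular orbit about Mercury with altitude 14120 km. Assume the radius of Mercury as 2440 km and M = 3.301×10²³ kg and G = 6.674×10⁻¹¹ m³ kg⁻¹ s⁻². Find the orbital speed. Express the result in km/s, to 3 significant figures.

μ = GM = 6.674×10⁻¹¹ × 3.301×10²³ = 2.203×10¹³ m³/s².
r = 2440 + 14120 = 16560 km = 1.6560×10⁷ m.
For a circular orbit v = √(μ/r) = √(2.203×10¹³ / 1.656×10⁷) = √(1.330×10⁶) = 1153 m/s.
That is 1.153 km/s.

v ≈ 1.15 km/s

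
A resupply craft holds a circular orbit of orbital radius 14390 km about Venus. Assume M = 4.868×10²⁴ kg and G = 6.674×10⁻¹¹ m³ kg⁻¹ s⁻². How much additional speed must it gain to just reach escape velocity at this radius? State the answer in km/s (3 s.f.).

Δv ≈ 1.97 km/s

μ = GM = 6.674×10⁻¹¹ × 4.868×10²⁴ = 3.249×10¹⁴ m³/s².
r = 14390 km = 1.439×10⁷ m.
Circular speed v_c = √(μ/r) = 4752 m/s.
Escape speed v_esc = √(2μ/r) = √2 × v_c = 6720 m/s.
Δv = v_esc − v_c = 1968 m/s = 1.968 km/s.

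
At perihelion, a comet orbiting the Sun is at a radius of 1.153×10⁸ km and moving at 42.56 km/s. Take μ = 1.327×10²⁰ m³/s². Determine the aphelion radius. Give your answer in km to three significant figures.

r_p = 1.153×10¹¹ m.
Specific energy ε = v²/2 − μ/r = -2.452×10⁸ J/kg, so a = −μ/(2ε) = 2.706×10¹¹ m.
The apsides satisfy r_p + r_a = 2a, so the aphelion radius is 2a − r_p = 4.258×10¹¹ m = 4.2582×10⁸ km.

aphelion radius ≈ 4.26×10⁸ km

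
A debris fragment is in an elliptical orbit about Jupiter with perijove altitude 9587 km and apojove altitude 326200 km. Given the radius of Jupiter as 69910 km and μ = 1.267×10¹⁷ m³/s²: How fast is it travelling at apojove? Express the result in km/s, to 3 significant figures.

v ≈ 10.3 km/s

r_p = 69910 + 9587 = 79497 km = 7.9497×10⁷ m.
r_a = 69910 + 326200 = 396110 km = 3.9611×10⁸ m.
Semi-major axis a = (r_p + r_a)/2 = 2.3780×10⁵ km = 2.378×10⁸ m.
Vis-viva: v² = μ(2/r − 1/a) = 1.267×10¹⁷ × (5.049×10⁻⁹ − 4.205×10⁻⁹) = 1.069×10⁸ m²/s².
v = 10340 m/s = 10.34 km/s.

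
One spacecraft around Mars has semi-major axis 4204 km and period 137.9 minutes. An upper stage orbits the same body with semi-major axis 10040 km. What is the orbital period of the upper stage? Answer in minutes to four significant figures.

Kepler's third law: T² ∝ a³, so T₂ = T₁ (a₂/a₁)^(3/2).
a₂/a₁ = 2.388, (a₂/a₁)^(3/2) = 3.691.
T₂ = 137.9 × 3.691 = 508.9 minutes.

T₂ ≈ 508.9 minutes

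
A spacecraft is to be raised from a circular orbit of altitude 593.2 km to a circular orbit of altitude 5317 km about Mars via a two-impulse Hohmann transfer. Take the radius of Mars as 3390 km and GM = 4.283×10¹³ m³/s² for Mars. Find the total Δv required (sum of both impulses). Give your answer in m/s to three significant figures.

Δv_total ≈ 1020 m/s

r₁ = 3390 + 593.2 = 3983.2 km = 3.9832×10⁶ m.
r₂ = 3390 + 5317 = 8707.0 km = 8.7070×10⁶ m.
Transfer ellipse a_t = (r₁ + r₂)/2 = 6.345×10⁶ m.
At r₁: circular v_c1 = √(μ/r₁) = 3279 m/s; transfer-periapsis v_p = √[μ(2/r₁ − 1/a_t)] = 3841 m/s.
Δv₁ = v_p − v_c1 = 562.1 m/s.
At r₂: circular v_c2 = √(μ/r₂) = 2218 m/s; transfer-apoapsis v_a = √[μ(2/r₂ − 1/a_t)] = 1757 m/s.
Δv₂ = v_c2 − v_a = 460.6 m/s.
Total Δv = Δv₁ + Δv₂ = 1023 m/s.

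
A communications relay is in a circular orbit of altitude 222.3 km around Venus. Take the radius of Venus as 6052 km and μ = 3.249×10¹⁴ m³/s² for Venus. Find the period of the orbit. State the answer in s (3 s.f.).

r = 6052 + 222.3 = 6274.3 km = 6.2743×10⁶ m.
Kepler's third law: T = 2π√(r³/μ) = 2π√((6.274×10⁶)³ / 3.249×10¹⁴).
r³/μ = 7.602×10⁵ s², so T = 2π × 8.719×10² = 5.478×10³ s.

T ≈ 5480 s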